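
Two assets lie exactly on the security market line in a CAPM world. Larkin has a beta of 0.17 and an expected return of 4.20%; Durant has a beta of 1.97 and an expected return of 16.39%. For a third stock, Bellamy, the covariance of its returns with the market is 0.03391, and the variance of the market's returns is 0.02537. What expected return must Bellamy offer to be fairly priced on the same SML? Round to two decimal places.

12.10%

MRP = (16.39% − 4.20%) / (1.97 − 0.17) = 6.7722%
R_f = 4.20% − 0.17 × 6.7722% = 3.0487%
β_Bellamy = Cov / Var(R_m) = 0.03391 / 0.02537 = 1.3366
E(R_Bellamy) = R_f + β × MRP = 3.0487% + 1.3366 × 6.7722% = 12.10%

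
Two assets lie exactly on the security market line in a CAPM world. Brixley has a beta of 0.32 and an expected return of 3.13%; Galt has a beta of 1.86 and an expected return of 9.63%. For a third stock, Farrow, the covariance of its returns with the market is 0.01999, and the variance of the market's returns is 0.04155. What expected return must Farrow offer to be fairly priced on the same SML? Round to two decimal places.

MRP = (9.63% − 3.13%) / (1.86 − 0.32) = 4.2208%
R_f = 3.13% − 0.32 × 4.2208% = 1.7793%
β_Farrow = Cov / Var(R_m) = 0.01999 / 0.04155 = 0.4811
E(R_Farrow) = R_f + β × MRP = 1.7793% + 0.4811 × 4.2208% = 3.81%

3.81%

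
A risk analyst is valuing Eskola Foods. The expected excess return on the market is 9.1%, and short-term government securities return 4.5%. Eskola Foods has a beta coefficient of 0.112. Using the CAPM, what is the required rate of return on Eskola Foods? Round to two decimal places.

5.52%

E(R) = R_f + β × MRP = 4.5% + 0.112 × 9.1% = 5.52%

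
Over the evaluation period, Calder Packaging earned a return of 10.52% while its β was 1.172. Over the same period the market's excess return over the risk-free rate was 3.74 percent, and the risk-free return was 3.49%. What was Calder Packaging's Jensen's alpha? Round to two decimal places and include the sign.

+2.65%

CAPM benchmark = R_f + β(R_m − R_f) = 3.49% + 1.172 × 3.74% = 7.87328%
α = actual − benchmark = 10.52% − 7.87328% = +2.65%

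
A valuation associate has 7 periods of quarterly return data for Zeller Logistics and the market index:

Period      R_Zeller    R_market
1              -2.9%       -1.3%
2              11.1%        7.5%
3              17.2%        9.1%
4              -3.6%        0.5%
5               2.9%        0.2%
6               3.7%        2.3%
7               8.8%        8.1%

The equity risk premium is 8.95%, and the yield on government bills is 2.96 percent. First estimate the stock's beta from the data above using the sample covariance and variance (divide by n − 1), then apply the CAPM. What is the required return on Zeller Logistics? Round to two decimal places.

Mean R_i = (-2.9 + 11.1 + 17.2 − 3.6 + 2.9 + 3.7 + 8.8) / 7 = 5.3143%
Mean R_m = (-1.3 + 7.5 + 9.1 + 0.5 + 0.2 + 2.3 + 8.1) / 7 = 3.7714%
Σ(R_i − R̄_i)(R_m − R̄_m) = 181.8129  ⇒  Cov = 181.8129 / 6 = 30.3022
Σ(R_m − R̄_m)² = 112.3743  ⇒  Var(R_m) = 112.3743 / 6 = 18.7291
β = Cov / Var(R_m) = 30.3022 / 18.7291 = 1.6179
E(R) = R_f + β × MRP = 2.96% + 1.6179 × 8.95% = 17.44%

17.44%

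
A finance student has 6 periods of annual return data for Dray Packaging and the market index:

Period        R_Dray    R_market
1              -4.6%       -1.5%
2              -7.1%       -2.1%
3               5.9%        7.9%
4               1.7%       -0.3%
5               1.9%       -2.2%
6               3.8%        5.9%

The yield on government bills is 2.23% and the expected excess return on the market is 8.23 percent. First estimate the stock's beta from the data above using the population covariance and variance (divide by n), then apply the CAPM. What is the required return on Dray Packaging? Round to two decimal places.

Mean R_i = (-4.6 − 7.1 + 5.9 + 1.7 + 1.9 + 3.8) / 6 = 0.2667%
Mean R_m = (-1.5 − 2.1 + 7.9 − 0.3 − 2.2 + 5.9) / 6 = 1.2833%
Σ(R_i − R̄_i)(R_m − R̄_m) = 84.0967  ⇒  Cov = 84.0967 / 6 = 14.0161
Σ(R_m − R̄_m)² = 98.9283  ⇒  Var(R_m) = 98.9283 / 6 = 16.4881
β = Cov / Var(R_m) = 14.0161 / 16.4881 = 0.8501
E(R) = R_f + β × MRP = 2.23% + 0.8501 × 8.23% = 9.23%

9.23%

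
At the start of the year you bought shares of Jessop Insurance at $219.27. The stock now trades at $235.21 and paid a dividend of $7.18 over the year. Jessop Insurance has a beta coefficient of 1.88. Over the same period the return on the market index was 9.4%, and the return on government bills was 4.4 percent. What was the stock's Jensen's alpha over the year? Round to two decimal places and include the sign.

Realised HPR = (P1 + D1 − P0) / P0 = (235.21 + 7.18 − 219.27) / 219.27 = 23.12 / 219.27 = 10.5441%
MRP = 9.4% − 4.4% = 5.00%
CAPM required = R_f + β·MRP = 4.4% + 1.88 × 5.0% = 13.8000%
α = realised − required = 10.5441% − 13.8000% = -3.26%

-3.26%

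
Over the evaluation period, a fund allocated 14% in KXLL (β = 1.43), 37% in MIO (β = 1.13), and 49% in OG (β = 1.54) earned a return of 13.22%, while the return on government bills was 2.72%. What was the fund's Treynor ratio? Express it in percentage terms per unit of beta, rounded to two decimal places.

β_P = 0.14×1.43 + 0.37×1.13 + 0.49×1.54 = 1.3729
Treynor = (R_P − R_f) / β_P = (13.22% − 2.72%) / 1.3729 = 10.50% / 1.3729 = 7.65%

7.65%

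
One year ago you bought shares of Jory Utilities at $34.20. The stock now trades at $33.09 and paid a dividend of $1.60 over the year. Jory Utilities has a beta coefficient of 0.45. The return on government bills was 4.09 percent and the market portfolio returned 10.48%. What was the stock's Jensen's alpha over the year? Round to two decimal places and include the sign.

-5.53%

Realised HPR = (P1 + D1 − P0) / P0 = (33.09 + 1.60 − 34.20) / 34.20 = 0.49 / 34.20 = 1.4327%
MRP = 10.48% − 4.09% = 6.39%
CAPM required = R_f + β·MRP = 4.09% + 0.45 × 6.39% = 6.9655%
α = realised − required = 1.4327% − 6.9655% = -5.53%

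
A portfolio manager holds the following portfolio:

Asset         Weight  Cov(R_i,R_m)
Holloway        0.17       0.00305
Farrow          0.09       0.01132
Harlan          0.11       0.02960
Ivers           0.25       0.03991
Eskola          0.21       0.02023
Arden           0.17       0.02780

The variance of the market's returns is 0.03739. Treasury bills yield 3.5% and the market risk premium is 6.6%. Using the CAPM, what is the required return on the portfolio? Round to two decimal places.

7.69%

β_Holloway = 0.00305 / 0.03739 = 0.0816
β_Farrow = 0.01132 / 0.03739 = 0.3028
β_Harlan = 0.02960 / 0.03739 = 0.7917
β_Ivers = 0.03991 / 0.03739 = 1.0674
β_Eskola = 0.02023 / 0.03739 = 0.5411
β_Arden = 0.02780 / 0.03739 = 0.7435
β_P = Σ w_i β_i = 0.17×0.0816 + 0.09×0.3028 + 0.11×0.7917 + 0.25×1.0674 + 0.21×0.5411 + 0.17×0.7435 = 0.6351
E(R_P) = R_f + β_P × MRP = 3.5% + 0.6351 × 6.6% = 7.69%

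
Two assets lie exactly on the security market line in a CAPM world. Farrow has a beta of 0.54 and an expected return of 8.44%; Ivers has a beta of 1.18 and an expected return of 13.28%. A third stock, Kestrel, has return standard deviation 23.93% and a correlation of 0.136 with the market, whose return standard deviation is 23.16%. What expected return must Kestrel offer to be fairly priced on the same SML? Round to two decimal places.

5.42%

MRP = (13.28% − 8.44%) / (1.18 − 0.54) = 7.5625%
R_f = 8.44% − 0.54 × 7.5625% = 4.3563%
β_Kestrel = ρ·σ_i/σ_m = 0.136 × 23.93 / 23.16 = 0.1405
E(R_Kestrel) = R_f + β × MRP = 4.3563% + 0.1405 × 7.5625% = 5.42%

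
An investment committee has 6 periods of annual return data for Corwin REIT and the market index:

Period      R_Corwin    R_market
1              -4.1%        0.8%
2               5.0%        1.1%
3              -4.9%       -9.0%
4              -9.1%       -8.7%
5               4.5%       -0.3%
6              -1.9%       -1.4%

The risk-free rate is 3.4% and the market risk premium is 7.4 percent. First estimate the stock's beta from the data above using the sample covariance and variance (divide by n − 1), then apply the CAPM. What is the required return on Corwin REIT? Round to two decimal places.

9.90%

Mean R_i = (-4.1 + 5.0 − 4.9 − 9.1 + 4.5 − 1.9) / 6 = -1.7500%
Mean R_m = (0.8 + 1.1 − 9.0 − 8.7 − 0.3 − 1.4) / 6 = -2.9167%
Σ(R_i − R̄_i)(R_m − R̄_m) = 96.1750  ⇒  Cov = 96.1750 / 5 = 19.2350
Σ(R_m − R̄_m)² = 109.5483  ⇒  Var(R_m) = 109.5483 / 5 = 21.9097
β = Cov / Var(R_m) = 19.2350 / 21.9097 = 0.8779
E(R) = R_f + β × MRP = 3.4% + 0.8779 × 7.4% = 9.90%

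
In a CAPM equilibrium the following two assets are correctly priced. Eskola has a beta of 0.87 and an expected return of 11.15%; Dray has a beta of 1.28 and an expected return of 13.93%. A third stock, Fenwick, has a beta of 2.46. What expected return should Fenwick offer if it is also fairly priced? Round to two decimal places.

MRP (SML slope) = (13.93% − 11.15%) / (1.28 − 0.87) = 2.78% / 0.41 = 6.7805%
R_f (intercept) = 11.15% − 0.87 × 6.7805% = 5.2510%
E(R_Fenwick) = R_f + β × MRP = 5.2510% + 2.46 × 6.7805% = 21.93%

21.93%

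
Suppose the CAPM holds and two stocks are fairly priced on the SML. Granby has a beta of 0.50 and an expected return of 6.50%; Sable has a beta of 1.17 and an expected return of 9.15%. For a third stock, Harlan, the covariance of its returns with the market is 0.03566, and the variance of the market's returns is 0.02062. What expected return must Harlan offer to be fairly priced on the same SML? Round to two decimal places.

11.36%

MRP = (9.15% − 6.50%) / (1.17 − 0.50) = 3.9552%
R_f = 6.50% − 0.50 × 3.9552% = 4.5224%
β_Harlan = Cov / Var(R_m) = 0.03566 / 0.02062 = 1.7294
E(R_Harlan) = R_f + β × MRP = 4.5224% + 1.7294 × 3.9552% = 11.36%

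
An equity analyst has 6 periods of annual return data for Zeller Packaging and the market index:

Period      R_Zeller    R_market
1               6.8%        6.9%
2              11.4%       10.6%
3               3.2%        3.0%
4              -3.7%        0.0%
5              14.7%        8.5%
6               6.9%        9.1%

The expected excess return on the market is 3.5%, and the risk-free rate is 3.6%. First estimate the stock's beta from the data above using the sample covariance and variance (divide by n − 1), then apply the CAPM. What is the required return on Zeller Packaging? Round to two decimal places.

Mean R_i = (6.8 + 11.4 + 3.2 − 3.7 + 14.7 + 6.9) / 6 = 6.5500%
Mean R_m = (6.9 + 10.6 + 3.0 + 0.0 + 8.5 + 9.1) / 6 = 6.3500%
Σ(R_i − R̄_i)(R_m − R̄_m) = 115.5450  ⇒  Cov = 115.5450 / 5 = 23.1090
Σ(R_m − R̄_m)² = 82.0950  ⇒  Var(R_m) = 82.0950 / 5 = 16.4190
β = Cov / Var(R_m) = 23.1090 / 16.4190 = 1.4075
E(R) = R_f + β × MRP = 3.6% + 1.4075 × 3.5% = 8.53%

8.53%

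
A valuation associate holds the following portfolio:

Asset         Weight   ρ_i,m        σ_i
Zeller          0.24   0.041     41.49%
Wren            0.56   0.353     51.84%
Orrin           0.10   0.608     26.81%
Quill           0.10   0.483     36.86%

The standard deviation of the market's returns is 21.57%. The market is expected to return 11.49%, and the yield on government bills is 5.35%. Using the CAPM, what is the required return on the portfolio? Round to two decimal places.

9.35%

β_Zeller = 0.041 × 41.49% / 21.57% = 0.0789
β_Wren = 0.353 × 51.84% / 21.57% = 0.8484
β_Orrin = 0.608 × 26.81% / 21.57% = 0.7557
β_Quill = 0.483 × 36.86% / 21.57% = 0.8254
β_P = Σ w_i β_i = 0.24×0.0789 + 0.56×0.8484 + 0.10×0.7557 + 0.10×0.8254 = 0.6522
MRP = 11.49% − 5.35% = 6.14%
E(R_P) = R_f + β_P × MRP = 5.35% + 0.6522 × 6.14% = 9.35%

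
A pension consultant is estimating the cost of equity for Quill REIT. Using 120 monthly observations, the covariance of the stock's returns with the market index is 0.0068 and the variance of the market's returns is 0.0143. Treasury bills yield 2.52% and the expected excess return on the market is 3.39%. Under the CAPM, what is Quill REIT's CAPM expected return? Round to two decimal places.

4.13%

β = Cov(R_i, R_m) / Var(R_m) = 0.0068 / 0.0143 = 0.4755
E(R) = R_f + β × MRP = 2.52% + 0.4755 × 3.39% = 4.13%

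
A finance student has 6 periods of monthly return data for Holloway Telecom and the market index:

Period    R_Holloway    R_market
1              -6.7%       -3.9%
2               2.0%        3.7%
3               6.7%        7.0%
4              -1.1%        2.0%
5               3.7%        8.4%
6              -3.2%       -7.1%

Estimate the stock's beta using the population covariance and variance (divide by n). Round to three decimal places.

0.698

Mean R_i = (-6.7 + 2.0 + 6.7 − 1.1 + 3.7 − 3.2) / 6 = 0.2333%
Mean R_m = (-3.9 + 3.7 + 7.0 + 2.0 + 8.4 − 7.1) / 6 = 1.6833%
Σ(R_i − R̄_i)(R_m − R̄_m) = 129.6733  ⇒  Cov = 129.6733 / 6 = 21.6122
Σ(R_m − R̄_m)² = 185.8683  ⇒  Var(R_m) = 185.8683 / 6 = 30.9781
β = Cov / Var(R_m) = 21.6122 / 30.9781 = 0.6977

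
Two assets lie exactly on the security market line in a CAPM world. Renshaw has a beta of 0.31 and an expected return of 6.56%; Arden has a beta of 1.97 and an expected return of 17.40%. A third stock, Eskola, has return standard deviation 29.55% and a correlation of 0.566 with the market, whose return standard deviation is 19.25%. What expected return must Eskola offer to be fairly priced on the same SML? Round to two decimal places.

MRP = (17.40% − 6.56%) / (1.97 − 0.31) = 6.5301%
R_f = 6.56% − 0.31 × 6.5301% = 4.5357%
β_Eskola = ρ·σ_i/σ_m = 0.566 × 29.55 / 19.25 = 0.8688
E(R_Eskola) = R_f + β × MRP = 4.5357% + 0.8688 × 6.5301% = 10.21%

10.21%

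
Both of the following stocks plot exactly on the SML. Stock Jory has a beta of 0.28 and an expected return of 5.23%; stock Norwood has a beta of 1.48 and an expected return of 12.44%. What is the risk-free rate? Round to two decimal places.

3.55%

Both satisfy E(R) = R_f + β·MRP, so the slope of the SML is
MRP = (12.44% − 5.23%) / (1.48 − 0.28) = 7.21% / 1.20 = 6.0083%
R_f = E(R_Jory) − β_Jory·MRP = 5.23% − 0.28 × 6.0083% = 3.5477%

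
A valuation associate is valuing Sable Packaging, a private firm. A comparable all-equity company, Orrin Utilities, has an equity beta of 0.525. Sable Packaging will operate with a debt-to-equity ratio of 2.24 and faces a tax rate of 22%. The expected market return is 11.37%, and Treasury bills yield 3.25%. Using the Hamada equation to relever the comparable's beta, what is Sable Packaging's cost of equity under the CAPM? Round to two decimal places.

14.96%

β_L = β_U × [1 + (1 − t)(D/E)] = 0.525 × [1 + (1 − 0.22) × 2.24]
    = 0.525 × [1 + 0.78 × 2.24] = 0.525 × 2.7472 = 1.4423
MRP = 11.37% − 3.25% = 8.12%
E(R) = R_f + β_L × MRP = 3.25% + 1.4423 × 8.12% = 14.96%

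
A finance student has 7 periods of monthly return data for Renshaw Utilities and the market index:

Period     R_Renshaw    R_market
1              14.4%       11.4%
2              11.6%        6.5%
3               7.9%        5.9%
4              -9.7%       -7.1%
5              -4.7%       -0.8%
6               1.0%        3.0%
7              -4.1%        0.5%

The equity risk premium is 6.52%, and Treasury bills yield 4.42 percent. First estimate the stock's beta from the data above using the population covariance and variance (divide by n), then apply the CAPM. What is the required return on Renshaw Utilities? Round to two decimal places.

14.02%

Mean R_i = (14.4 + 11.6 + 7.9 − 9.7 − 4.7 + 1.0 − 4.1) / 7 = 2.3429%
Mean R_m = (11.4 + 6.5 + 5.9 − 7.1 − 0.8 + 3.0 + 0.5) / 7 = 2.7714%
Σ(R_i − R̄_i)(R_m − R̄_m) = 314.2986  ⇒  Cov = 314.2986 / 7 = 44.8998
Σ(R_m − R̄_m)² = 213.5543  ⇒  Var(R_m) = 213.5543 / 7 = 30.5078
β = Cov / Var(R_m) = 44.8998 / 30.5078 = 1.4717
E(R) = R_f + β × MRP = 4.42% + 1.4717 × 6.52% = 14.02%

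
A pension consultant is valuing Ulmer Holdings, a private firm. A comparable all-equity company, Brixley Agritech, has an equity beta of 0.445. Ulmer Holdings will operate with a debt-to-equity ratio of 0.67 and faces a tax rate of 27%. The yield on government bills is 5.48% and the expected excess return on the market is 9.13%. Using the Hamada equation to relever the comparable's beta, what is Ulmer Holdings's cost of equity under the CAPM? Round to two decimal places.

11.53%

β_L = β_U × [1 + (1 − t)(D/E)] = 0.445 × [1 + (1 − 0.27) × 0.67]
    = 0.445 × [1 + 0.73 × 0.67] = 0.445 × 1.4891 = 0.6626
E(R) = R_f + β_L × MRP = 5.48% + 0.6626 × 9.13% = 11.53%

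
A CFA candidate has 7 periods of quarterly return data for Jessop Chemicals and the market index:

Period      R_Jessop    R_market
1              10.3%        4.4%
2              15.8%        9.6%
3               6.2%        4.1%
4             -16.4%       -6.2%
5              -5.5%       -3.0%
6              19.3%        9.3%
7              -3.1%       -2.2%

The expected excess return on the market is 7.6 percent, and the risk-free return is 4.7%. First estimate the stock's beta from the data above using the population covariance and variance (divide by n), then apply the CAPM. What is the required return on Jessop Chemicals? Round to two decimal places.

20.07%

Mean R_i = (10.3 + 15.8 + 6.2 − 16.4 − 5.5 + 19.3 − 3.1) / 7 = 3.8000%
Mean R_m = (4.4 + 9.6 + 4.1 − 6.2 − 3.0 + 9.3 − 2.2) / 7 = 2.2857%
Σ(R_i − R̄_i)(R_m − R̄_m) = 466.1100  ⇒  Cov = 466.1100 / 7 = 66.5871
Σ(R_m − R̄_m)² = 230.5286  ⇒  Var(R_m) = 230.5286 / 7 = 32.9327
β = Cov / Var(R_m) = 66.5871 / 32.9327 = 2.0219
E(R) = R_f + β × MRP = 4.7% + 2.0219 × 7.6% = 20.07%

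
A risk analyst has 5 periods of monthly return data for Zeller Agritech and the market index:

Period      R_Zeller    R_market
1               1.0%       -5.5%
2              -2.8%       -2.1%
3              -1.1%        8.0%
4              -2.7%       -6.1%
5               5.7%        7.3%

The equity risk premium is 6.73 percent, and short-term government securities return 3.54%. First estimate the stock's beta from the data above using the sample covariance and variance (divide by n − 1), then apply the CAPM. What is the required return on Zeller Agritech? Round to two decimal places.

Mean R_i = (1.0 − 2.8 − 1.1 − 2.7 + 5.7) / 5 = 0.0200%
Mean R_m = (-5.5 − 2.1 + 8.0 − 6.1 + 7.3) / 5 = 0.3200%
Σ(R_i − R̄_i)(R_m − R̄_m) = 49.6280  ⇒  Cov = 49.6280 / 4 = 12.4070
Σ(R_m − R̄_m)² = 188.6480  ⇒  Var(R_m) = 188.6480 / 4 = 47.1620
β = Cov / Var(R_m) = 12.4070 / 47.1620 = 0.2631
E(R) = R_f + β × MRP = 3.54% + 0.2631 × 6.73% = 5.31%

5.31%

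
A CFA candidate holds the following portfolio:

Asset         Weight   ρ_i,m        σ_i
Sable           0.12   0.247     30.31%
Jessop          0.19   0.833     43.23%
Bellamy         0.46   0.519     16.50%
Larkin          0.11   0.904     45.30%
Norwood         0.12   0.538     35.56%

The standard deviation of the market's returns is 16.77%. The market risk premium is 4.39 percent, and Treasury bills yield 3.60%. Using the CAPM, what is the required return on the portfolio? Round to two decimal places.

β_Sable = 0.247 × 30.31% / 16.77% = 0.4464
β_Jessop = 0.833 × 43.23% / 16.77% = 2.1473
β_Bellamy = 0.519 × 16.50% / 16.77% = 0.5106
β_Larkin = 0.904 × 45.30% / 16.77% = 2.4419
β_Norwood = 0.538 × 35.56% / 16.77% = 1.1408
β_P = Σ w_i β_i = 0.12×0.4464 + 0.19×2.1473 + 0.46×0.5106 + 0.11×2.4419 + 0.12×1.1408 = 1.1019
E(R_P) = R_f + β_P × MRP = 3.60% + 1.1019 × 4.39% = 8.44%

8.44%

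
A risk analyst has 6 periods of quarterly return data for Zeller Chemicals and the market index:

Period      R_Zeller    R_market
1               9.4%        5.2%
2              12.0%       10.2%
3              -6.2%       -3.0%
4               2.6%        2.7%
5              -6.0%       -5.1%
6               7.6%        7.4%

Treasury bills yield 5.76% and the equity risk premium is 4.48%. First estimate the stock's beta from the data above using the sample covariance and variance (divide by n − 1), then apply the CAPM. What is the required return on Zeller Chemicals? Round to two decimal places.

11.50%

Mean R_i = (9.4 + 12.0 − 6.2 + 2.6 − 6.0 + 7.6) / 6 = 3.2333%
Mean R_m = (5.2 + 10.2 − 3.0 + 2.7 − 5.1 + 7.4) / 6 = 2.9000%
Σ(R_i − R̄_i)(R_m − R̄_m) = 227.4800  ⇒  Cov = 227.4800 / 5 = 45.4960
Σ(R_m − R̄_m)² = 177.6800  ⇒  Var(R_m) = 177.6800 / 5 = 35.5360
β = Cov / Var(R_m) = 45.4960 / 35.5360 = 1.2803
E(R) = R_f + β × MRP = 5.76% + 1.2803 × 4.48% = 11.50%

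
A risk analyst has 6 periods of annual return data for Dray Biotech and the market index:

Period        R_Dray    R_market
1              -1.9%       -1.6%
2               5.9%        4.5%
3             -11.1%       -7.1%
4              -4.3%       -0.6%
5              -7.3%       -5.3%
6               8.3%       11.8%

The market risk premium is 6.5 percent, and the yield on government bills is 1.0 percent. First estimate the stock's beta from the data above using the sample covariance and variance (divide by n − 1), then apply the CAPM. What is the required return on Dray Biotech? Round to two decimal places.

7.77%

Mean R_i = (-1.9 + 5.9 − 11.1 − 4.3 − 7.3 + 8.3) / 6 = -1.7333%
Mean R_m = (-1.6 + 4.5 − 7.1 − 0.6 − 5.3 + 11.8) / 6 = 0.2833%
Σ(R_i − R̄_i)(R_m − R̄_m) = 250.5567  ⇒  Cov = 250.5567 / 5 = 50.1113
Σ(R_m − R̄_m)² = 240.4283  ⇒  Var(R_m) = 240.4283 / 5 = 48.0857
β = Cov / Var(R_m) = 50.1113 / 48.0857 = 1.0421
E(R) = R_f + β × MRP = 1.0% + 1.0421 × 6.5% = 7.77%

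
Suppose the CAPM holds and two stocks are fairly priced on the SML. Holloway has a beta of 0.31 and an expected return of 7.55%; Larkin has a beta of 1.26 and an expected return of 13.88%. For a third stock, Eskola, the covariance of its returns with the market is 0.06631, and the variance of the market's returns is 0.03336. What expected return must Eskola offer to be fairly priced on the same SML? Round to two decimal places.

MRP = (13.88% − 7.55%) / (1.26 − 0.31) = 6.6632%
R_f = 7.55% − 0.31 × 6.6632% = 5.4844%
β_Eskola = Cov / Var(R_m) = 0.06631 / 0.03336 = 1.9877
E(R_Eskola) = R_f + β × MRP = 5.4844% + 1.9877 × 6.6632% = 18.73%

18.73%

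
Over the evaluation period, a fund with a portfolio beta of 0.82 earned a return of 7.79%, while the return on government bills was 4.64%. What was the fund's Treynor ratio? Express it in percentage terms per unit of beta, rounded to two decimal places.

Treynor = (R_P − R_f) / β_P = (7.79% − 4.64%) / 0.8200 = 3.15% / 0.8200 = 3.84%

3.84%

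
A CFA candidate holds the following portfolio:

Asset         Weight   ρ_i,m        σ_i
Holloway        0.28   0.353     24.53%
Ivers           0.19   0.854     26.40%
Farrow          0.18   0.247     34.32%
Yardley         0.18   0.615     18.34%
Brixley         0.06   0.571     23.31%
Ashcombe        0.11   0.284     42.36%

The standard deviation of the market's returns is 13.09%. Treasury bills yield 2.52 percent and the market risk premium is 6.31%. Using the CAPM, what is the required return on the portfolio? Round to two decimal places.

β_Holloway = 0.353 × 24.53% / 13.09% = 0.6615
β_Ivers = 0.854 × 26.40% / 13.09% = 1.7224
β_Farrow = 0.247 × 34.32% / 13.09% = 0.6476
β_Yardley = 0.615 × 18.34% / 13.09% = 0.8617
β_Brixley = 0.571 × 23.31% / 13.09% = 1.0168
β_Ashcombe = 0.284 × 42.36% / 13.09% = 0.9190
β_P = Σ w_i β_i = 0.28×0.6615 + 0.19×1.7224 + 0.18×0.6476 + 0.18×0.8617 + 0.06×1.0168 + 0.11×0.9190 = 0.9462
E(R_P) = R_f + β_P × MRP = 2.52% + 0.9462 × 6.31% = 8.49%

8.49%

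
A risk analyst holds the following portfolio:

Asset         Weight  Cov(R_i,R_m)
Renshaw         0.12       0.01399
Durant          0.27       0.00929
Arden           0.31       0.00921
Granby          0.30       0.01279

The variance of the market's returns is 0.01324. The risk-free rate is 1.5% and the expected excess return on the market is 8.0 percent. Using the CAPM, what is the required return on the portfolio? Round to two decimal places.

β_Renshaw = 0.01399 / 0.01324 = 1.0566
β_Durant = 0.00929 / 0.01324 = 0.7017
β_Arden = 0.00921 / 0.01324 = 0.6956
β_Granby = 0.01279 / 0.01324 = 0.9660
β_P = Σ w_i β_i = 0.12×1.0566 + 0.27×0.7017 + 0.31×0.6956 + 0.30×0.9660 = 0.8217
E(R_P) = R_f + β_P × MRP = 1.5% + 0.8217 × 8.0% = 8.07%

8.07%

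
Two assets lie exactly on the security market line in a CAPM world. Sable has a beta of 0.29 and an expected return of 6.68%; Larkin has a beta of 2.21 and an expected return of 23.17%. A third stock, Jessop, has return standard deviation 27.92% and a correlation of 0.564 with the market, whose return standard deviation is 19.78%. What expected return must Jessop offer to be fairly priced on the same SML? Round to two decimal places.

MRP = (23.17% − 6.68%) / (2.21 − 0.29) = 8.5885%
R_f = 6.68% − 0.29 × 8.5885% = 4.1893%
β_Jessop = ρ·σ_i/σ_m = 0.564 × 27.92 / 19.78 = 0.7961
E(R_Jessop) = R_f + β × MRP = 4.1893% + 0.7961 × 8.5885% = 11.03%

11.03%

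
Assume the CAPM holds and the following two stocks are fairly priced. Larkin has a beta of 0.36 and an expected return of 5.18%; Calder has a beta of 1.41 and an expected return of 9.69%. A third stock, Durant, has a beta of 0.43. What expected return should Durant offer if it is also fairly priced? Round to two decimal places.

MRP (SML slope) = (9.69% − 5.18%) / (1.41 − 0.36) = 4.51% / 1.05 = 4.2952%
R_f (intercept) = 5.18% − 0.36 × 4.2952% = 3.6337%
E(R_Durant) = R_f + β × MRP = 3.6337% + 0.43 × 4.2952% = 5.48%

5.48%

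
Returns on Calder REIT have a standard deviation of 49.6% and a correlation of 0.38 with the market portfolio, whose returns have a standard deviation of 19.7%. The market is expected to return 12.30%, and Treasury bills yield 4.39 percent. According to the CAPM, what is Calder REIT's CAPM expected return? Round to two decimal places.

11.96%

β = ρ × σ_i / σ_m = 0.38 × 49.6% / 19.7% = 0.9568
MRP = 12.30% − 4.39% = 7.91%
E(R) = 4.39% + 0.9568 × 7.91% = 11.96%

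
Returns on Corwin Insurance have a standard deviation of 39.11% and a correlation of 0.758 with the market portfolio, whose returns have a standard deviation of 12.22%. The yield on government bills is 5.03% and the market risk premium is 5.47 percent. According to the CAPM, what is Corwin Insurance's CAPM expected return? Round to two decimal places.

18.30%

β = ρ × σ_i / σ_m = 0.758 × 39.11% / 12.22% = 2.4260
E(R) = 5.03% + 2.4260 × 5.47% = 18.30%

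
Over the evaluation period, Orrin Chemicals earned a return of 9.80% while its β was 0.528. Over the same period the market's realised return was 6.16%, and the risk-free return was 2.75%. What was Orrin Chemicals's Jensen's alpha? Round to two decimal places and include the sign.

+5.25%

Market excess return = 6.16% − 2.75% = 3.41%
CAPM benchmark = R_f + β(R_m − R_f) = 2.75% + 0.528 × 3.41% = 4.55048%
α = actual − benchmark = 9.80% − 4.55048% = +5.25%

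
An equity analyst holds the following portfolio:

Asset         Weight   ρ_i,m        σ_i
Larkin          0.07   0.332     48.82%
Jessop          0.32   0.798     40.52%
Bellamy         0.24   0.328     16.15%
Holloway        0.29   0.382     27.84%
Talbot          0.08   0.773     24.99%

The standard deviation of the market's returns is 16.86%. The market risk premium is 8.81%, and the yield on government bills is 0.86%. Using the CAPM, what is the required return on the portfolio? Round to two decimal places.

9.94%

β_Larkin = 0.332 × 48.82% / 16.86% = 0.9613
β_Jessop = 0.798 × 40.52% / 16.86% = 1.9179
β_Bellamy = 0.328 × 16.15% / 16.86% = 0.3142
β_Holloway = 0.382 × 27.84% / 16.86% = 0.6308
β_Talbot = 0.773 × 24.99% / 16.86% = 1.1457
β_P = Σ w_i β_i = 0.07×0.9613 + 0.32×1.9179 + 0.24×0.3142 + 0.29×0.6308 + 0.08×1.1457 = 1.0310
E(R_P) = R_f + β_P × MRP = 0.86% + 1.0310 × 8.81% = 9.94%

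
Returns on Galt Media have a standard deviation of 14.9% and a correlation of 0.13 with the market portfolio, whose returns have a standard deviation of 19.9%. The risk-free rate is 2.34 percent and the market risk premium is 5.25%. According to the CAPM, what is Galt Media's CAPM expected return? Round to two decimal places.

β = ρ × σ_i / σ_m = 0.13 × 14.9% / 19.9% = 0.0973
E(R) = 2.34% + 0.0973 × 5.25% = 2.85%

2.85%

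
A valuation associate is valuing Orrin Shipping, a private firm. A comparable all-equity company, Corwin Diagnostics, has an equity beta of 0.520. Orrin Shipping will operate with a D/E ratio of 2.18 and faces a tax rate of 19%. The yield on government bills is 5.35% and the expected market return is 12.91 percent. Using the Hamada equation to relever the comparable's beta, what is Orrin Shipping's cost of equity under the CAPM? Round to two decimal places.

β_L = β_U × [1 + (1 − t)(D/E)] = 0.520 × [1 + (1 − 0.19) × 2.18]
    = 0.520 × [1 + 0.81 × 2.18] = 0.520 × 2.7658 = 1.4382
MRP = 12.91% − 5.35% = 7.56%
E(R) = R_f + β_L × MRP = 5.35% + 1.4382 × 7.56% = 16.22%

16.22%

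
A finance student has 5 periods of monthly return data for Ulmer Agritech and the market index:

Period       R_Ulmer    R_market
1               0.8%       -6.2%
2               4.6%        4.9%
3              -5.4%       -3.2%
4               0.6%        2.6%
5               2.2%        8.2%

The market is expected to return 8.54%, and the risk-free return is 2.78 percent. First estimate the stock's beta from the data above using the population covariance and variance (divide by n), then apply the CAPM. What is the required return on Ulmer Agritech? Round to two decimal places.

Mean R_i = (0.8 + 4.6 − 5.4 + 0.6 + 2.2) / 5 = 0.5600%
Mean R_m = (-6.2 + 4.9 − 3.2 + 2.6 + 8.2) / 5 = 1.2600%
Σ(R_i − R̄_i)(R_m − R̄_m) = 50.9320  ⇒  Cov = 50.9320 / 5 = 10.1864
Σ(R_m − R̄_m)² = 138.7520  ⇒  Var(R_m) = 138.7520 / 5 = 27.7504
β = Cov / Var(R_m) = 10.1864 / 27.7504 = 0.3671
MRP = 8.54% − 2.78% = 5.76%
E(R) = R_f + β × MRP = 2.78% + 0.3671 × 5.76% = 4.89%

4.89%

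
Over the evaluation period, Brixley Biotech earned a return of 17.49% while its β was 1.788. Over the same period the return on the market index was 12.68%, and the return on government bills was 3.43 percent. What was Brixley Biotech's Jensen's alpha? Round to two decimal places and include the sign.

-2.48%

Market excess return = 12.68% − 3.43% = 9.25%
CAPM benchmark = R_f + β(R_m − R_f) = 3.43% + 1.788 × 9.25% = 19.96900%
α = actual − benchmark = 17.49% − 19.96900% = -2.48%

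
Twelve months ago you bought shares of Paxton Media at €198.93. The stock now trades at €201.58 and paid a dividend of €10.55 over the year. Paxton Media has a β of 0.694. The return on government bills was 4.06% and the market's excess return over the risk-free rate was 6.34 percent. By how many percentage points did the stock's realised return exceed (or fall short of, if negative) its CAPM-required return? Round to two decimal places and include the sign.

Realised HPR = (P1 + D1 − P0) / P0 = (201.58 + 10.55 − 198.93) / 198.93 = 13.20 / 198.93 = 6.6355%
CAPM required = R_f + β·MRP = 4.06% + 0.694 × 6.34% = 8.45996%
α = realised − required = 6.6355% − 8.45996% = -1.82%

-1.82%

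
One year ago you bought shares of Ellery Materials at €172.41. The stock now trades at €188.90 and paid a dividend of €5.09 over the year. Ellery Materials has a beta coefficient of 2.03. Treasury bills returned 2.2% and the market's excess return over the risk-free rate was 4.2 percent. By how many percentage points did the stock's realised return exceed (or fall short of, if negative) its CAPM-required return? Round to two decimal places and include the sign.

Realised HPR = (P1 + D1 − P0) / P0 = (188.90 + 5.09 − 172.41) / 172.41 = 21.58 / 172.41 = 12.5167%
CAPM required = R_f + β·MRP = 2.2% + 2.03 × 4.2% = 10.7260%
α = realised − required = 12.5167% − 10.7260% = +1.79%

+1.79%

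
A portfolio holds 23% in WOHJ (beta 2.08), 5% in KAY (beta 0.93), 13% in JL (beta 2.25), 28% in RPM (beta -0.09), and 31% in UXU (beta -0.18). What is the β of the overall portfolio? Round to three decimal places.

0.736

β_P = Σ w_i β_i = 0.23×2.08 + 0.05×0.93 + 0.13×2.25 + 0.28×-0.09 + 0.31×-0.18 = 0.7364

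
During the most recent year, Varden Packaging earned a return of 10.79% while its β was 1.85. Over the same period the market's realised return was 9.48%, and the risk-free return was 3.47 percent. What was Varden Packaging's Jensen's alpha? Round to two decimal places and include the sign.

-3.80%

Market excess return = 9.48% − 3.47% = 6.01%
CAPM benchmark = R_f + β(R_m − R_f) = 3.47% + 1.85 × 6.01% = 14.5885%
α = actual − benchmark = 10.79% − 14.5885% = -3.80%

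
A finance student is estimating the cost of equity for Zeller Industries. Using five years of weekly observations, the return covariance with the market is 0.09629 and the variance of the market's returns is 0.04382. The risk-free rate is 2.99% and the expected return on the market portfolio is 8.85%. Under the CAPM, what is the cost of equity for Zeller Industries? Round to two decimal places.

15.87%

β = Cov(R_i, R_m) / Var(R_m) = 0.09629 / 0.04382 = 2.1974
MRP = 8.85% − 2.99% = 5.86%
E(R) = R_f + β × MRP = 2.99% + 2.1974 × 5.86% = 15.87%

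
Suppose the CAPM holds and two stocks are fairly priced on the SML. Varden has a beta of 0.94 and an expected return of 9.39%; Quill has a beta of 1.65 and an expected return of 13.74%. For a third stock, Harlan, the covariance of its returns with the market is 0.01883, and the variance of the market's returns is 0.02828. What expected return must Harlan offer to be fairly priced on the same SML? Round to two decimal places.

7.71%

MRP = (13.74% − 9.39%) / (1.65 − 0.94) = 6.1268%
R_f = 9.39% − 0.94 × 6.1268% = 3.6308%
β_Harlan = Cov / Var(R_m) = 0.01883 / 0.02828 = 0.6658
E(R_Harlan) = R_f + β × MRP = 3.6308% + 0.6658 × 6.1268% = 7.71%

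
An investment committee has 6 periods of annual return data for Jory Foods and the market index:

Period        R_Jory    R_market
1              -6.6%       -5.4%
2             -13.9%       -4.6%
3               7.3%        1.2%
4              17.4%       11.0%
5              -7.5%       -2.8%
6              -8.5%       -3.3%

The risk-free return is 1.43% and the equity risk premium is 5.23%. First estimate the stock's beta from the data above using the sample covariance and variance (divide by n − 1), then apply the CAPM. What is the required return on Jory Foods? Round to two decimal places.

Mean R_i = (-6.6 − 13.9 + 7.3 + 17.4 − 7.5 − 8.5) / 6 = -1.9667%
Mean R_m = (-5.4 − 4.6 + 1.2 + 11.0 − 2.8 − 3.3) / 6 = -0.6500%
Σ(R_i − R̄_i)(R_m − R̄_m) = 341.1200  ⇒  Cov = 341.1200 / 5 = 68.2240
Σ(R_m − R̄_m)² = 188.9550  ⇒  Var(R_m) = 188.9550 / 5 = 37.7910
β = Cov / Var(R_m) = 68.2240 / 37.7910 = 1.8053
E(R) = R_f + β × MRP = 1.43% + 1.8053 × 5.23% = 10.87%

10.87%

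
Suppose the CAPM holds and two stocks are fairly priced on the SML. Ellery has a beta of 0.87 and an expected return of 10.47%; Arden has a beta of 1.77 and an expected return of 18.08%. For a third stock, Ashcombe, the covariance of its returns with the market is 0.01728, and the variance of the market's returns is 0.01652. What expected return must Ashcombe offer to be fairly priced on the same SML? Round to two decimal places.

11.96%

MRP = (18.08% − 10.47%) / (1.77 − 0.87) = 8.4556%
R_f = 10.47% − 0.87 × 8.4556% = 3.1136%
β_Ashcombe = Cov / Var(R_m) = 0.01728 / 0.01652 = 1.0460
E(R_Ashcombe) = R_f + β × MRP = 3.1136% + 1.0460 × 8.4556% = 11.96%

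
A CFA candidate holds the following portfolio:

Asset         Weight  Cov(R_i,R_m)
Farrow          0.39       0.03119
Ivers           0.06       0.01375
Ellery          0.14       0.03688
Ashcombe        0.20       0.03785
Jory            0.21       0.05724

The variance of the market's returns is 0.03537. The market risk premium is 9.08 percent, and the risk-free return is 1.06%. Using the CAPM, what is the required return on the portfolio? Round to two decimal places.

10.75%

β_Farrow = 0.03119 / 0.03537 = 0.8818
β_Ivers = 0.01375 / 0.03537 = 0.3887
β_Ellery = 0.03688 / 0.03537 = 1.0427
β_Ashcombe = 0.03785 / 0.03537 = 1.0701
β_Jory = 0.05724 / 0.03537 = 1.6183
β_P = Σ w_i β_i = 0.39×0.8818 + 0.06×0.3887 + 0.14×1.0427 + 0.20×1.0701 + 0.21×1.6183 = 1.0671
E(R_P) = R_f + β_P × MRP = 1.06% + 1.0671 × 9.08% = 10.75%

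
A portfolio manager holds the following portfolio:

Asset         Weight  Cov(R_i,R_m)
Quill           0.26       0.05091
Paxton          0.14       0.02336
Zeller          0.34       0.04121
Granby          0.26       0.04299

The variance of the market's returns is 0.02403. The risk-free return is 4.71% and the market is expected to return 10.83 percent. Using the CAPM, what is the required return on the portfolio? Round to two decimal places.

β_Quill = 0.05091 / 0.02403 = 2.1186
β_Paxton = 0.02336 / 0.02403 = 0.9721
β_Zeller = 0.04121 / 0.02403 = 1.7149
β_Granby = 0.04299 / 0.02403 = 1.7890
β_P = Σ w_i β_i = 0.26×2.1186 + 0.14×0.9721 + 0.34×1.7149 + 0.26×1.7890 = 1.7351
MRP = 10.83% − 4.71% = 6.12%
E(R_P) = R_f + β_P × MRP = 4.71% + 1.7351 × 6.12% = 15.33%

15.33%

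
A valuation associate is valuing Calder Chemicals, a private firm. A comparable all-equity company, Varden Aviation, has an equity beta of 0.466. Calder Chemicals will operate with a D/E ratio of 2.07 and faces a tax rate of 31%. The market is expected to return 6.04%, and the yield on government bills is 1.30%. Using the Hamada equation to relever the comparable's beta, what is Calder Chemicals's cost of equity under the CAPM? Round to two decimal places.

6.66%

β_L = β_U × [1 + (1 − t)(D/E)] = 0.466 × [1 + (1 − 0.31) × 2.07]
    = 0.466 × [1 + 0.69 × 2.07] = 0.466 × 2.4283 = 1.1316
MRP = 6.04% − 1.30% = 4.74%
E(R) = R_f + β_L × MRP = 1.30% + 1.1316 × 4.74% = 6.66%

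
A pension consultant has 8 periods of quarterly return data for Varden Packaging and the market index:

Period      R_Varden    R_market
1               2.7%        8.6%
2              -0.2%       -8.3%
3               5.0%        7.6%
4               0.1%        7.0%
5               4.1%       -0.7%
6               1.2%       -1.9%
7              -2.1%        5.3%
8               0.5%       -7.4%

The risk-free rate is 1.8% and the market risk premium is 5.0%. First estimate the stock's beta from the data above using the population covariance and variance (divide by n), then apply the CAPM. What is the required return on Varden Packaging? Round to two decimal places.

2.25%

Mean R_i = (2.7 − 0.2 + 5.0 + 0.1 + 4.1 + 1.2 − 2.1 + 0.5) / 8 = 1.4125%
Mean R_m = (8.6 − 8.3 + 7.6 + 7.0 − 0.7 − 1.9 + 5.3 − 7.4) / 8 = 1.2750%
Σ(R_i − R̄_i)(R_m − R̄_m) = 29.1925  ⇒  Cov = 29.1925 / 8 = 3.6491
Σ(R_m − R̄_m)² = 323.5550  ⇒  Var(R_m) = 323.5550 / 8 = 40.4444
β = Cov / Var(R_m) = 3.6491 / 40.4444 = 0.0902
E(R) = R_f + β × MRP = 1.8% + 0.0902 × 5.0% = 2.25%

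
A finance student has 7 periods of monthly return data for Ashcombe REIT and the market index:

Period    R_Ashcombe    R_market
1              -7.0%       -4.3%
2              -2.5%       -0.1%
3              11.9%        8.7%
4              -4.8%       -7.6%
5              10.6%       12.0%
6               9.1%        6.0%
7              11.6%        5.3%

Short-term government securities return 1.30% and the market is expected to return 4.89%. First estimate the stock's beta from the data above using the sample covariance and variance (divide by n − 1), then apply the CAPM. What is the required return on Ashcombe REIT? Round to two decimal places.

5.22%

Mean R_i = (-7.0 − 2.5 + 11.9 − 4.8 + 10.6 + 9.1 + 11.6) / 7 = 4.1286%
Mean R_m = (-4.3 − 0.1 + 8.7 − 7.6 + 12.0 + 6.0 + 5.3) / 7 = 2.8571%
Σ(R_i − R̄_i)(R_m − R̄_m) = 331.0686  ⇒  Cov = 331.0686 / 6 = 55.1781
Σ(R_m − R̄_m)² = 302.8971  ⇒  Var(R_m) = 302.8971 / 6 = 50.4829
β = Cov / Var(R_m) = 55.1781 / 50.4829 = 1.0930
MRP = 4.89% − 1.30% = 3.59%
E(R) = R_f + β × MRP = 1.30% + 1.0930 × 3.59% = 5.22%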